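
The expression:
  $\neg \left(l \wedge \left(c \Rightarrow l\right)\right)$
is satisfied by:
  {l: False}


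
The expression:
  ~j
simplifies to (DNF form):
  ~j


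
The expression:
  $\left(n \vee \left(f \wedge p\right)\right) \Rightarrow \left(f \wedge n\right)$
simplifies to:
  $\left(f \wedge n\right) \vee \left(\neg f \wedge \neg n\right) \vee \left(\neg n \wedge \neg p\right)$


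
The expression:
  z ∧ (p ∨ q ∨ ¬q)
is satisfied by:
  {z: True}


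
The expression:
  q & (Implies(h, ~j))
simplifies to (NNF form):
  q & (~h | ~j)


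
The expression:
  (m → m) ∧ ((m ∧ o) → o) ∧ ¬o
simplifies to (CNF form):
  ¬o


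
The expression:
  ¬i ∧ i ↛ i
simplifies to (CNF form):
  False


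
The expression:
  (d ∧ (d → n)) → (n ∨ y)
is always true.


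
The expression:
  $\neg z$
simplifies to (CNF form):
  $\neg z$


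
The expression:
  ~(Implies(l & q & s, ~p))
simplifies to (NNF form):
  l & p & q & s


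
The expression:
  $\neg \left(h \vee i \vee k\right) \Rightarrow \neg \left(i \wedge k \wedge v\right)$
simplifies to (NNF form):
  $\text{True}$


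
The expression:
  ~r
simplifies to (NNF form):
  ~r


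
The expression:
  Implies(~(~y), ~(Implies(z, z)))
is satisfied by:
  {y: False}


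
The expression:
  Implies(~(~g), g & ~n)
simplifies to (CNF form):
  ~g | ~n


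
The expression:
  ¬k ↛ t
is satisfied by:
  {t: True, k: False}
  {k: False, t: False}
  {k: True, t: True}


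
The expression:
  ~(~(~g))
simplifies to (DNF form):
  ~g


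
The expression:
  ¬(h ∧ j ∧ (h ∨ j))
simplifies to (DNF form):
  ¬h ∨ ¬j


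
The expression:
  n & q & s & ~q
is never true.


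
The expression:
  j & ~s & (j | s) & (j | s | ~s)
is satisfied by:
  {j: True, s: False}


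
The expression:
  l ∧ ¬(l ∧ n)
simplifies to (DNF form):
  l ∧ ¬n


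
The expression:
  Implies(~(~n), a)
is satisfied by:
  {a: True, n: False}
  {n: False, a: False}
  {n: True, a: True}


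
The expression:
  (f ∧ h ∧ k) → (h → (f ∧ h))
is always true.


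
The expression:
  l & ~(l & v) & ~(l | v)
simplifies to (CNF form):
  False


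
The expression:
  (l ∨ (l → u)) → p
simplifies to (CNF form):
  p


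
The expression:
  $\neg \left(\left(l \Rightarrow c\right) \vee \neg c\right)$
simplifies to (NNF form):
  $\text{False}$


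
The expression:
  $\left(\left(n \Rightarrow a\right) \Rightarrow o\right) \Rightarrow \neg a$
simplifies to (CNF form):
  $\neg a \vee \neg o$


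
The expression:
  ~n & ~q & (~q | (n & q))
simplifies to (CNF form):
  ~n & ~q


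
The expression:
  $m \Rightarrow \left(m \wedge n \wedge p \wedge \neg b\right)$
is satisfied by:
  {p: True, n: True, b: False, m: False}
  {p: True, n: False, b: False, m: False}
  {n: True, p: False, b: False, m: False}
  {p: False, n: False, b: False, m: False}
  {p: True, b: True, n: True, m: False}
  {p: True, b: True, n: False, m: False}
  {b: True, n: True, p: False, m: False}
  {b: True, p: False, n: False, m: False}
  {p: True, m: True, b: False, n: True}


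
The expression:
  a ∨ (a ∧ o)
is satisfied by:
  {a: True}


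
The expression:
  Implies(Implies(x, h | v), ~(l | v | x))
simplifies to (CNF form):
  ~v & (x | ~l) & (~h | ~x)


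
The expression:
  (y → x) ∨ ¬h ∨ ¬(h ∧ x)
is always true.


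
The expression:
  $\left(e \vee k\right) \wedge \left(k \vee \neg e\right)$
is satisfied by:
  {k: True}


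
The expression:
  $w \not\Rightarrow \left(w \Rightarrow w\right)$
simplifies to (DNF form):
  $\text{False}$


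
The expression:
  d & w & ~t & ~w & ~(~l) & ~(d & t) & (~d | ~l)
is never true.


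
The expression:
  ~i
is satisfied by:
  {i: False}


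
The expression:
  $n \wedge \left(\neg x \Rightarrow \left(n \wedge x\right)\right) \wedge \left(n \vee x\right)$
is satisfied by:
  {x: True, n: True}


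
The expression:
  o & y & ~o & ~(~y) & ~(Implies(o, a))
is never true.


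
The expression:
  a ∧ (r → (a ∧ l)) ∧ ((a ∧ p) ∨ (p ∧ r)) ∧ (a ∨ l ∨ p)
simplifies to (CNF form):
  a ∧ p ∧ (l ∨ ¬r)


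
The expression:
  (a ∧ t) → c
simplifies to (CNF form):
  c ∨ ¬a ∨ ¬t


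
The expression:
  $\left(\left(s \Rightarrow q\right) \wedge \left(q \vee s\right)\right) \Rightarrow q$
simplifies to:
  $\text{True}$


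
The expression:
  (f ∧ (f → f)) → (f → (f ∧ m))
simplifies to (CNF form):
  m ∨ ¬f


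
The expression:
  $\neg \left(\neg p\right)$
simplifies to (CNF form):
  $p$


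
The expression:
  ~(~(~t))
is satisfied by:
  {t: False}


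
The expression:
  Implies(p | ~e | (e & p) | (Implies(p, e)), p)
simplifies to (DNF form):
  p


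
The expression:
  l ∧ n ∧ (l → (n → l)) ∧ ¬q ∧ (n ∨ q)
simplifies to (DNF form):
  l ∧ n ∧ ¬q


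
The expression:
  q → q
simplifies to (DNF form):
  True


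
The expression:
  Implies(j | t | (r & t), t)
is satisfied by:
  {t: True, j: False}
  {j: False, t: False}
  {j: True, t: True}


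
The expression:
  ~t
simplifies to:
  ~t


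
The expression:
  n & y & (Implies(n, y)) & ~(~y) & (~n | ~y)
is never true.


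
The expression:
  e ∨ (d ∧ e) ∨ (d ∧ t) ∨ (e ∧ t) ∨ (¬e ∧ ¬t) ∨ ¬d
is always true.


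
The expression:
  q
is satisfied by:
  {q: True}


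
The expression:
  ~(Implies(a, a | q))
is never true.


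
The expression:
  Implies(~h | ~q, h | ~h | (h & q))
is always true.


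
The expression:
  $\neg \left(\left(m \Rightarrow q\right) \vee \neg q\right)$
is never true.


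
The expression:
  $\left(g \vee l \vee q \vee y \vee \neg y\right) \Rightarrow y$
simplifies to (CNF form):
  $y$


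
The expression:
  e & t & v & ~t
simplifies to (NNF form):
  False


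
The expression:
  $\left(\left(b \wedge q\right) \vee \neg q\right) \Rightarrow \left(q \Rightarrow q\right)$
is always true.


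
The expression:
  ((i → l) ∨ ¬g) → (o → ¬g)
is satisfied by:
  {i: True, l: False, o: False, g: False}
  {i: False, l: False, o: False, g: False}
  {l: True, i: True, g: False, o: False}
  {l: True, g: False, i: False, o: False}
  {g: True, i: True, l: False, o: False}
  {g: True, i: False, l: False, o: False}
  {g: True, l: True, i: True, o: False}
  {g: True, l: True, i: False, o: False}
  {o: True, i: True, l: False, g: False}
  {o: True, i: False, l: False, g: False}
  {o: True, l: True, i: True, g: False}
  {o: True, l: True, i: False, g: False}
  {g: True, o: True, i: True, l: False}


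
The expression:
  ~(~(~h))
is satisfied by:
  {h: False}


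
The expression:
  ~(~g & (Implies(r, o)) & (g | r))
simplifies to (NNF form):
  g | ~o | ~r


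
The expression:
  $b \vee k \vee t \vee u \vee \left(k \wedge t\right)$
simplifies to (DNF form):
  $b \vee k \vee t \vee u$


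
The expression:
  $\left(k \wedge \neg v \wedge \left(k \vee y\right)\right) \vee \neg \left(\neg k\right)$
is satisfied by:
  {k: True}


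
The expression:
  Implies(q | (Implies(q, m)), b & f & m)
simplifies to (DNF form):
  b & f & m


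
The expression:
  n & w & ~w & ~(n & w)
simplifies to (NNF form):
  False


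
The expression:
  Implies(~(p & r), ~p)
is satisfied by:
  {r: True, p: False}
  {p: False, r: False}
  {p: True, r: True}


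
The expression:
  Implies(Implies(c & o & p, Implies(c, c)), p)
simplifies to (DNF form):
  p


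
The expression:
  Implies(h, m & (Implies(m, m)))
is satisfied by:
  {m: True, h: False}
  {h: False, m: False}
  {h: True, m: True}


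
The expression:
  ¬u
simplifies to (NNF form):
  ¬u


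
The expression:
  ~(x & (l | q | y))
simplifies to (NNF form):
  ~x | (~l & ~q & ~y)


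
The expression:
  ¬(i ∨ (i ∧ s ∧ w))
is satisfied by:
  {i: False}


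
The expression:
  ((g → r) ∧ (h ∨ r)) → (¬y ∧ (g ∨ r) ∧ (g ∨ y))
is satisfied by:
  {g: True, h: False, y: False, r: False}
  {g: True, y: True, h: False, r: False}
  {g: True, h: True, y: False, r: False}
  {g: True, y: True, h: True, r: False}
  {g: False, h: False, y: False, r: False}
  {y: True, g: False, h: False, r: False}
  {r: True, g: True, h: False, y: False}
  {r: True, g: True, h: True, y: False}


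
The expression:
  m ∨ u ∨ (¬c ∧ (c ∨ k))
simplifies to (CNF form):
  (k ∨ m ∨ u) ∧ (m ∨ u ∨ ¬c)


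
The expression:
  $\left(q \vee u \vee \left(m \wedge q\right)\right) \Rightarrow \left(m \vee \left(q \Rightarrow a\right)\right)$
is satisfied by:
  {a: True, m: True, q: False}
  {a: True, q: False, m: False}
  {m: True, q: False, a: False}
  {m: False, q: False, a: False}
  {a: True, m: True, q: True}
  {a: True, q: True, m: False}
  {m: True, q: True, a: False}


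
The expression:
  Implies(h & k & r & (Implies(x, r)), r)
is always true.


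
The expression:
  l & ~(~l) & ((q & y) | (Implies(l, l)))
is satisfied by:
  {l: True}


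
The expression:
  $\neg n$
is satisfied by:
  {n: False}


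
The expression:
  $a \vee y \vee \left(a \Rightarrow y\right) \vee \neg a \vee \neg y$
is always true.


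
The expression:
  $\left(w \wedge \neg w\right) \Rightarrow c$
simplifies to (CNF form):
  $\text{True}$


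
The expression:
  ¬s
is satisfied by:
  {s: False}


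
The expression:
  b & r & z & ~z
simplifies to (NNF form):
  False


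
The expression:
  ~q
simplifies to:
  ~q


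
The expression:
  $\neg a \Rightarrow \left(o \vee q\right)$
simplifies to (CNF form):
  $a \vee o \vee q$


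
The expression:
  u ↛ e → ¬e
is always true.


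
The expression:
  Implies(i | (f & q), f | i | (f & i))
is always true.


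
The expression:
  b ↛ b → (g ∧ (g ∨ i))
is always true.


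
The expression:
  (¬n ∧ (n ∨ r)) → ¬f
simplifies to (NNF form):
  n ∨ ¬f ∨ ¬r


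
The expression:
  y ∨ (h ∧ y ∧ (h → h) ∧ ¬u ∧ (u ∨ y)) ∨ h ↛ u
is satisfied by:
  {y: True, h: True, u: False}
  {y: True, h: False, u: False}
  {y: True, u: True, h: True}
  {y: True, u: True, h: False}
  {h: True, u: False, y: False}


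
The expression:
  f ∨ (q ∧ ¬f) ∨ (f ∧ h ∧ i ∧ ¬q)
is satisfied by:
  {q: True, f: True}
  {q: True, f: False}
  {f: True, q: False}


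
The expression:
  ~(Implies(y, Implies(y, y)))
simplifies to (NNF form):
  False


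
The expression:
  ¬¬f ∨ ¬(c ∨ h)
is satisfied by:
  {f: True, c: False, h: False}
  {f: True, h: True, c: False}
  {f: True, c: True, h: False}
  {f: True, h: True, c: True}
  {h: False, c: False, f: False}


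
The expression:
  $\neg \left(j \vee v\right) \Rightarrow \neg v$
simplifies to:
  $\text{True}$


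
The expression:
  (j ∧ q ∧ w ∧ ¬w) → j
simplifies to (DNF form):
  True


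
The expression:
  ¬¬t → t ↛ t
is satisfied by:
  {t: False}


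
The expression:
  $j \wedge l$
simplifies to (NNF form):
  $j \wedge l$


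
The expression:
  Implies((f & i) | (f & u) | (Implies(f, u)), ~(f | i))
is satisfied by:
  {i: False, u: False, f: False}
  {f: True, i: False, u: False}
  {u: True, i: False, f: False}


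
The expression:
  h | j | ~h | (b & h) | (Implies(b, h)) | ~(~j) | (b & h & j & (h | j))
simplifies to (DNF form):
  True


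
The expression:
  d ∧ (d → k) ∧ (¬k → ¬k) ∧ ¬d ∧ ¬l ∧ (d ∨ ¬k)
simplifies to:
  False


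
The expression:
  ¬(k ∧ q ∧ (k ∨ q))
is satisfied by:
  {k: False, q: False}
  {q: True, k: False}
  {k: True, q: False}


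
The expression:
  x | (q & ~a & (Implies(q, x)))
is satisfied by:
  {x: True}


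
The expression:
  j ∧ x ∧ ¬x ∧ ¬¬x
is never true.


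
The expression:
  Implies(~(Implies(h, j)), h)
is always true.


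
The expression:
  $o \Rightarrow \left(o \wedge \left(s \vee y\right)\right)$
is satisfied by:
  {y: True, s: True, o: False}
  {y: True, s: False, o: False}
  {s: True, y: False, o: False}
  {y: False, s: False, o: False}
  {y: True, o: True, s: True}
  {y: True, o: True, s: False}
  {o: True, s: True, y: False}


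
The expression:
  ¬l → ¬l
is always true.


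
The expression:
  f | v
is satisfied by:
  {v: True, f: True}
  {v: True, f: False}
  {f: True, v: False}


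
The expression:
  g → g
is always true.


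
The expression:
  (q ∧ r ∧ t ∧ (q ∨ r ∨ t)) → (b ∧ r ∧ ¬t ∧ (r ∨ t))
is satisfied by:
  {t: False, r: False, q: False}
  {q: True, t: False, r: False}
  {r: True, t: False, q: False}
  {q: True, r: True, t: False}
  {t: True, q: False, r: False}
  {q: True, t: True, r: False}
  {r: True, t: True, q: False}


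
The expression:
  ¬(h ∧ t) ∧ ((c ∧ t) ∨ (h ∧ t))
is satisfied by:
  {t: True, c: True, h: False}


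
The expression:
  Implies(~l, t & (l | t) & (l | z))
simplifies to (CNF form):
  (l | t) & (l | z)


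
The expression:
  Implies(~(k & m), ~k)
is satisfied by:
  {m: True, k: False}
  {k: False, m: False}
  {k: True, m: True}


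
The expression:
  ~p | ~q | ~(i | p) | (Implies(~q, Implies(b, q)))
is always true.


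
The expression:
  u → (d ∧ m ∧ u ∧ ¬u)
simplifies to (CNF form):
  ¬u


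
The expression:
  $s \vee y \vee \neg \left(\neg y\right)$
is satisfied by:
  {y: True, s: True}
  {y: True, s: False}
  {s: True, y: False}


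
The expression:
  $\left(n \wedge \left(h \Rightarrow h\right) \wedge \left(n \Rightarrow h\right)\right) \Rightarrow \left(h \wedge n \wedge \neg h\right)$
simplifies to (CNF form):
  $\neg h \vee \neg n$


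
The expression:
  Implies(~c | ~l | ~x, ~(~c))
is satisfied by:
  {c: True}


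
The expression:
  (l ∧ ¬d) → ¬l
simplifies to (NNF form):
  d ∨ ¬l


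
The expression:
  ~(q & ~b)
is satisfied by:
  {b: True, q: False}
  {q: False, b: False}
  {q: True, b: True}


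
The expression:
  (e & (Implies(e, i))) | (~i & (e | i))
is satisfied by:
  {e: True}


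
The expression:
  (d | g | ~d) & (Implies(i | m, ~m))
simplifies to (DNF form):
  ~m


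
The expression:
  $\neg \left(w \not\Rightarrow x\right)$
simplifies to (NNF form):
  $x \vee \neg w$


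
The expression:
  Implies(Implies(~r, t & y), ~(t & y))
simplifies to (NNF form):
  ~t | ~y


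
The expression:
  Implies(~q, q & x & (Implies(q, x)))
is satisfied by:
  {q: True}


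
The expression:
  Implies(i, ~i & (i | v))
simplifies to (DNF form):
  ~i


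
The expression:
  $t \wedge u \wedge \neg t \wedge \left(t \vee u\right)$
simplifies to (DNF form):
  $\text{False}$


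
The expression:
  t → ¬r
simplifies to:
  ¬r ∨ ¬t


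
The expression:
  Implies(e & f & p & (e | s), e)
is always true.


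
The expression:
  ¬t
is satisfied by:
  {t: False}


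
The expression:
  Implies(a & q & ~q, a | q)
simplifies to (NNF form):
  True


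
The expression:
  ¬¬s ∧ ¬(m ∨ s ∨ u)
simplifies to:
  False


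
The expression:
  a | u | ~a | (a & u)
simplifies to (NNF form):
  True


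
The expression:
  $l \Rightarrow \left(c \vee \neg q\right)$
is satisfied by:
  {c: True, l: False, q: False}
  {l: False, q: False, c: False}
  {c: True, q: True, l: False}
  {q: True, l: False, c: False}
  {c: True, l: True, q: False}
  {l: True, c: False, q: False}
  {c: True, q: True, l: True}


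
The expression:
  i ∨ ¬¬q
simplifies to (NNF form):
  i ∨ q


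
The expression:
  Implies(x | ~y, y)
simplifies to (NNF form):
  y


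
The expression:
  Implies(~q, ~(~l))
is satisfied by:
  {q: True, l: True}
  {q: True, l: False}
  {l: True, q: False}


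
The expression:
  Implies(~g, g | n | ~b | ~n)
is always true.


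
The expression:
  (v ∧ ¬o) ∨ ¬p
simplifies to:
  (v ∧ ¬o) ∨ ¬p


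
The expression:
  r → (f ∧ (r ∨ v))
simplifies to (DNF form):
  f ∨ ¬r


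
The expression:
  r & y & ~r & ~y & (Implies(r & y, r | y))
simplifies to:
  False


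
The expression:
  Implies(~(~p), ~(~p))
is always true.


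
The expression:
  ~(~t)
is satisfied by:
  {t: True}


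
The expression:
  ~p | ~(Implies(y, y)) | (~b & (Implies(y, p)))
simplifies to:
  ~b | ~p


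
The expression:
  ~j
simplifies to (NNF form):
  ~j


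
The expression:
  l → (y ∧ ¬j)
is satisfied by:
  {y: True, j: False, l: False}
  {j: False, l: False, y: False}
  {y: True, j: True, l: False}
  {j: True, y: False, l: False}
  {l: True, y: True, j: False}


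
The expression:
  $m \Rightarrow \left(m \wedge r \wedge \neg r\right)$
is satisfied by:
  {m: False}


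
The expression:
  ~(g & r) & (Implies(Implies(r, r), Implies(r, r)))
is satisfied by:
  {g: False, r: False}
  {r: True, g: False}
  {g: True, r: False}


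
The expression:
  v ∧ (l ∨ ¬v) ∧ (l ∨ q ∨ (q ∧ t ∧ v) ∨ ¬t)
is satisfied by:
  {v: True, l: True}


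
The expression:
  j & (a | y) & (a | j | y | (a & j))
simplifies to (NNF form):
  j & (a | y)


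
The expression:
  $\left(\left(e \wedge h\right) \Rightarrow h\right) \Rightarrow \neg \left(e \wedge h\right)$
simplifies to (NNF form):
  $\neg e \vee \neg h$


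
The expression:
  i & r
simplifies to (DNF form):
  i & r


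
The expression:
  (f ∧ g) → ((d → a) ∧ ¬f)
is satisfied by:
  {g: False, f: False}
  {f: True, g: False}
  {g: True, f: False}


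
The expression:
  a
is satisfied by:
  {a: True}


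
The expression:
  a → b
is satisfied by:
  {b: True, a: False}
  {a: False, b: False}
  {a: True, b: True}


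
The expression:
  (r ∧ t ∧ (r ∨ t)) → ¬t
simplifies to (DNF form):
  ¬r ∨ ¬t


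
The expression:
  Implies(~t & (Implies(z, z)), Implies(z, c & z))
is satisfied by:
  {c: True, t: True, z: False}
  {c: True, z: False, t: False}
  {t: True, z: False, c: False}
  {t: False, z: False, c: False}
  {c: True, t: True, z: True}
  {c: True, z: True, t: False}
  {t: True, z: True, c: False}


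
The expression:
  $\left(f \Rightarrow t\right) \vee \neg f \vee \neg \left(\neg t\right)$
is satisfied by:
  {t: True, f: False}
  {f: False, t: False}
  {f: True, t: True}


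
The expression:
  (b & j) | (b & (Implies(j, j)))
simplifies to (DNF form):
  b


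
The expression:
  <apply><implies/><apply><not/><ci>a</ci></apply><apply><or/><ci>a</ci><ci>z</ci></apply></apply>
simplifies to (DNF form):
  <apply><or/><ci>a</ci><ci>z</ci></apply>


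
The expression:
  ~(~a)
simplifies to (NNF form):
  a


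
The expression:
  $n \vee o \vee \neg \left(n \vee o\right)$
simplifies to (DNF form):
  $\text{True}$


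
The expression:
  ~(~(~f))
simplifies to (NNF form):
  ~f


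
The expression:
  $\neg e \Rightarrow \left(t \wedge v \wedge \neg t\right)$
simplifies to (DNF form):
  $e$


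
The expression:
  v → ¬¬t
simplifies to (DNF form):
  t ∨ ¬v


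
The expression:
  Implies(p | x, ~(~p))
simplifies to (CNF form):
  p | ~x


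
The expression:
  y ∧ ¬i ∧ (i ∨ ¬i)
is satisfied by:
  {y: True, i: False}


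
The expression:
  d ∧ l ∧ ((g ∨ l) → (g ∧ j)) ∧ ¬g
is never true.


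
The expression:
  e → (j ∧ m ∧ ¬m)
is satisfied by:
  {e: False}


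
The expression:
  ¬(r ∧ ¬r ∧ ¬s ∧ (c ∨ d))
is always true.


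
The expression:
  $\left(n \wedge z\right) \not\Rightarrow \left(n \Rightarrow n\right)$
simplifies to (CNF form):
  $\text{False}$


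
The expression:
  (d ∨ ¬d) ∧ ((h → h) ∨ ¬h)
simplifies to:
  True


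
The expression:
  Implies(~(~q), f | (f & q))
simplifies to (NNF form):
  f | ~q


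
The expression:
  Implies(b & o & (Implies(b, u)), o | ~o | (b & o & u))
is always true.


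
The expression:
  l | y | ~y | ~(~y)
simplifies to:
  True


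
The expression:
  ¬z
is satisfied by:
  {z: False}


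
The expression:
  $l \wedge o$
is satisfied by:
  {o: True, l: True}


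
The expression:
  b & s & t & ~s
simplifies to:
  False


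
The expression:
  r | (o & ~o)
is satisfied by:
  {r: True}


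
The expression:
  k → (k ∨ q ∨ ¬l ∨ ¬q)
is always true.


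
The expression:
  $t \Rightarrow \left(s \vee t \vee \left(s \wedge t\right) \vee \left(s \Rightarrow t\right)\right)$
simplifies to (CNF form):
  $\text{True}$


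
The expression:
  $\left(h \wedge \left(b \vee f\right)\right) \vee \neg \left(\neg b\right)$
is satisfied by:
  {b: True, h: True, f: True}
  {b: True, h: True, f: False}
  {b: True, f: True, h: False}
  {b: True, f: False, h: False}
  {h: True, f: True, b: False}


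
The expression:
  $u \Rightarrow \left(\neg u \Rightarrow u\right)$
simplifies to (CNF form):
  $\text{True}$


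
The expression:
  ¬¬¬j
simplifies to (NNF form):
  ¬j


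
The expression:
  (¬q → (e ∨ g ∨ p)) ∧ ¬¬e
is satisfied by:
  {e: True}


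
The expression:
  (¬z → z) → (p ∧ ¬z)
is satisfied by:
  {z: False}


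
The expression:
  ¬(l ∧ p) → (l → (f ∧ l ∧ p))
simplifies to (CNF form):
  p ∨ ¬l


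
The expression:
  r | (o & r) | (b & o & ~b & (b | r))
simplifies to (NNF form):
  r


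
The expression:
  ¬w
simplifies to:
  ¬w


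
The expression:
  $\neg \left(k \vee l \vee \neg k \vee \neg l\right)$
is never true.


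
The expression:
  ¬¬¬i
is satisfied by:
  {i: False}


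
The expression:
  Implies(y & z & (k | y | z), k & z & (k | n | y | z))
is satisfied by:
  {k: True, z: False, y: False}
  {z: False, y: False, k: False}
  {y: True, k: True, z: False}
  {y: True, z: False, k: False}
  {k: True, z: True, y: False}
  {z: True, k: False, y: False}
  {y: True, z: True, k: True}


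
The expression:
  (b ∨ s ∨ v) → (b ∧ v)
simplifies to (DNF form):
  (b ∧ v) ∨ (b ∧ ¬b) ∨ (b ∧ v ∧ ¬s) ∨ (b ∧ v ∧ ¬v) ∨ (b ∧ ¬b ∧ ¬s) ∨ (b ∧ ¬b ∧ ¬v) ∨ (v ∧ ¬s ∧ ¬v) ∨ (¬b ∧ ¬s ∧ ¬v)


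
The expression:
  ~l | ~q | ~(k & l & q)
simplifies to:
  ~k | ~l | ~q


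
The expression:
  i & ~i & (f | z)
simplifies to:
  False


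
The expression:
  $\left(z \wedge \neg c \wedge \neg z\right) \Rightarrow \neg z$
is always true.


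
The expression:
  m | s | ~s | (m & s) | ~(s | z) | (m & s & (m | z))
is always true.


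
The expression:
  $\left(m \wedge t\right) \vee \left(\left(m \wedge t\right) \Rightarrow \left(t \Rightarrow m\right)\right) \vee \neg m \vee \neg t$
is always true.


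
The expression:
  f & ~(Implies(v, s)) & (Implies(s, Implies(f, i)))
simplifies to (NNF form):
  f & v & ~s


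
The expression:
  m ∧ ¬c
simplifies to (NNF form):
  m ∧ ¬c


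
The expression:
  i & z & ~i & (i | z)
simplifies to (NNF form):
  False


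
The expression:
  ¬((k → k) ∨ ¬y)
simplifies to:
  False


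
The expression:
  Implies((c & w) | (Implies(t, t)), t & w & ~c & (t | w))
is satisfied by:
  {t: True, w: True, c: False}


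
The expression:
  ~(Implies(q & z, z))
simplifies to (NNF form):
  False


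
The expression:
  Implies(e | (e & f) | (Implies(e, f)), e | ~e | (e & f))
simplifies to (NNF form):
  True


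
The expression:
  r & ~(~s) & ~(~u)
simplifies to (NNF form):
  r & s & u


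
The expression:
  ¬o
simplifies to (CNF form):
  ¬o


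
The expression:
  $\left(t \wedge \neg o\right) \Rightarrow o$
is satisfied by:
  {o: True, t: False}
  {t: False, o: False}
  {t: True, o: True}


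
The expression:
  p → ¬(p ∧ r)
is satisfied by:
  {p: False, r: False}
  {r: True, p: False}
  {p: True, r: False}


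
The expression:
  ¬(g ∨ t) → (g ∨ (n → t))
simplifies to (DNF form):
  g ∨ t ∨ ¬n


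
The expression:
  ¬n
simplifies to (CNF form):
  ¬n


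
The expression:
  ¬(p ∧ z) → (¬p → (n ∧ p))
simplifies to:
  p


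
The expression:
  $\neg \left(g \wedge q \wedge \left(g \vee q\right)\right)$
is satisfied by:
  {g: False, q: False}
  {q: True, g: False}
  {g: True, q: False}


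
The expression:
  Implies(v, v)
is always true.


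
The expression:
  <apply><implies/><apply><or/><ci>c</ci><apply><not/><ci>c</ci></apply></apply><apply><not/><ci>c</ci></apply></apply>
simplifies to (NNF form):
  <apply><not/><ci>c</ci></apply>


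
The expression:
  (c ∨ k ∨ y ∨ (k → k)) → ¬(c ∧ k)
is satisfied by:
  {k: False, c: False}
  {c: True, k: False}
  {k: True, c: False}


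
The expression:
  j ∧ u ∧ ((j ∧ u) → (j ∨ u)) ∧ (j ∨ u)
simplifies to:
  j ∧ u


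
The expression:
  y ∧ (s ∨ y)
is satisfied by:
  {y: True}


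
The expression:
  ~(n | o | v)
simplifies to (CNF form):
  ~n & ~o & ~v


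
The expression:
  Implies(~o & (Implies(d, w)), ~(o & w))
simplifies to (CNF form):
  True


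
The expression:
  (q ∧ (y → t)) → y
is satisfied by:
  {y: True, q: False}
  {q: False, y: False}
  {q: True, y: True}


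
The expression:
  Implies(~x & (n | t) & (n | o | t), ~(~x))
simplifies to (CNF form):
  (x | ~n) & (x | ~t)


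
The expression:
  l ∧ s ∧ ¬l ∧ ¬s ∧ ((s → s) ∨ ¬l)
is never true.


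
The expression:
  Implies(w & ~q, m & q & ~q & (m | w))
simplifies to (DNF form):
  q | ~w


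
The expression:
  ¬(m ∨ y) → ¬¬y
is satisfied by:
  {y: True, m: True}
  {y: True, m: False}
  {m: True, y: False}


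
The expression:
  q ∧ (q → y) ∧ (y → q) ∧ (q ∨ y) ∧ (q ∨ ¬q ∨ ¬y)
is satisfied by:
  {y: True, q: True}


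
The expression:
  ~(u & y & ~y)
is always true.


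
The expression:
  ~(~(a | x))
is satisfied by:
  {a: True, x: True}
  {a: True, x: False}
  {x: True, a: False}


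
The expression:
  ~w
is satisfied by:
  {w: False}


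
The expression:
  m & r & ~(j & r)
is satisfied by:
  {r: True, m: True, j: False}


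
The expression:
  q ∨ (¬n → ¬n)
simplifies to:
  True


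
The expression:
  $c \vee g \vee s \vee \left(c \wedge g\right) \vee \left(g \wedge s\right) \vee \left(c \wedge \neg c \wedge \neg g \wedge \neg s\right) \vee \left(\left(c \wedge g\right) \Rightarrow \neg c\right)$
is always true.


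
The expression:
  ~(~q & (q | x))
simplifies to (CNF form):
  q | ~x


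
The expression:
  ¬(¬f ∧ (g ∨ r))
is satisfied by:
  {f: True, r: False, g: False}
  {f: True, g: True, r: False}
  {f: True, r: True, g: False}
  {f: True, g: True, r: True}
  {g: False, r: False, f: False}


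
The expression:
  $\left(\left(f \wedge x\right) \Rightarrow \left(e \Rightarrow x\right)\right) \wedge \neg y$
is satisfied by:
  {y: False}


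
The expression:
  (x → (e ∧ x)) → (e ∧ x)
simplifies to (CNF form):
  x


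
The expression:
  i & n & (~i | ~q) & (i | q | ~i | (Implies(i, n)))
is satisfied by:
  {i: True, n: True, q: False}


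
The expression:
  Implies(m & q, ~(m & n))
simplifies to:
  ~m | ~n | ~q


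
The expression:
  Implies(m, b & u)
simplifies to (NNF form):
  ~m | (b & u)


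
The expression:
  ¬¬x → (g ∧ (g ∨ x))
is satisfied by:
  {g: True, x: False}
  {x: False, g: False}
  {x: True, g: True}


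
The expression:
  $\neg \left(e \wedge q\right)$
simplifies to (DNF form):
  $\neg e \vee \neg q$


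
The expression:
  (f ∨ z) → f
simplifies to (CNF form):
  f ∨ ¬z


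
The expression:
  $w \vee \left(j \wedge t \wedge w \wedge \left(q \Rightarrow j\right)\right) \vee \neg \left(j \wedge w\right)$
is always true.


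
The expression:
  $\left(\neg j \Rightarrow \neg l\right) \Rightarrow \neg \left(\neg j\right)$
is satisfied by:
  {l: True, j: True}
  {l: True, j: False}
  {j: True, l: False}


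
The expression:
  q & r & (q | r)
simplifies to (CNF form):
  q & r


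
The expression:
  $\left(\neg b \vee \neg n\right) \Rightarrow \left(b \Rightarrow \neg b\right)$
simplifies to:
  $n \vee \neg b$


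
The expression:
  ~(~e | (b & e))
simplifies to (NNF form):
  e & ~b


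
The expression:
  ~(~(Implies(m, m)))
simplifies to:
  True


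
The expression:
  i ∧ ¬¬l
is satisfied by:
  {i: True, l: True}


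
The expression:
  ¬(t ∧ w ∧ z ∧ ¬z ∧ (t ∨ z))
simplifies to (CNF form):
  True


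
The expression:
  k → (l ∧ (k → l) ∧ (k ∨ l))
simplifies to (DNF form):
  l ∨ ¬k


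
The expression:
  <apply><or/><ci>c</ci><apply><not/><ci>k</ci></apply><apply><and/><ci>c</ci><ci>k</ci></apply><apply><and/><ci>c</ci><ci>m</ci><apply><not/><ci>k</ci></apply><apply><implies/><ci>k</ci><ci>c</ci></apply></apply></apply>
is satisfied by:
  {c: True, k: False}
  {k: False, c: False}
  {k: True, c: True}


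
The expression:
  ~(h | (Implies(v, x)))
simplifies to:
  v & ~h & ~x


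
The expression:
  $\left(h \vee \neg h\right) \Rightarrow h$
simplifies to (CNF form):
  $h$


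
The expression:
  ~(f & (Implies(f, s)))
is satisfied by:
  {s: False, f: False}
  {f: True, s: False}
  {s: True, f: False}


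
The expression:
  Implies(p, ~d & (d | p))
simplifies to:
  ~d | ~p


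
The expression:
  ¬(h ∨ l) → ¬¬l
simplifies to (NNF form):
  h ∨ l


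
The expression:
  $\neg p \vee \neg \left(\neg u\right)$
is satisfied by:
  {u: True, p: False}
  {p: False, u: False}
  {p: True, u: True}


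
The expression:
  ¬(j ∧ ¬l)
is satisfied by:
  {l: True, j: False}
  {j: False, l: False}
  {j: True, l: True}


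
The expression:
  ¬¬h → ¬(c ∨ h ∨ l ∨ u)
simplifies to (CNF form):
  ¬h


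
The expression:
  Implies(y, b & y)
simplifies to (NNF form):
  b | ~y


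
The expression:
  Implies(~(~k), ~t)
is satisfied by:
  {k: False, t: False}
  {t: True, k: False}
  {k: True, t: False}


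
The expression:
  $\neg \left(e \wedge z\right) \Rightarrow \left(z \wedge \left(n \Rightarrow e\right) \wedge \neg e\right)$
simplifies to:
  $z \wedge \left(e \vee \neg n\right)$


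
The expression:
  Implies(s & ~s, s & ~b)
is always true.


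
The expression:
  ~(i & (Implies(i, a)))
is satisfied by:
  {a: False, i: False}
  {i: True, a: False}
  {a: True, i: False}


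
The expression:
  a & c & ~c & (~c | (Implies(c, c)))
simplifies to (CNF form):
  False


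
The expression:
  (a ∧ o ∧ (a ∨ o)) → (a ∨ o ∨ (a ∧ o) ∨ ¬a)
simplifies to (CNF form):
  True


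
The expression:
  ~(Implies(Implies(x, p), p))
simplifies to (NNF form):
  ~p & ~x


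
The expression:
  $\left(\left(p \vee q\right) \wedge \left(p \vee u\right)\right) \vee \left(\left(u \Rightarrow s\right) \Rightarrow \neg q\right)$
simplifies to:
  $p \vee u \vee \neg q$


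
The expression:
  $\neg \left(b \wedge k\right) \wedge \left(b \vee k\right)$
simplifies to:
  $\left(b \wedge \neg k\right) \vee \left(k \wedge \neg b\right)$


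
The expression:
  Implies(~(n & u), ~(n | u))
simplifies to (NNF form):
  (n & u) | (~n & ~u)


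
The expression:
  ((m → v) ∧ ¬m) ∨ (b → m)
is always true.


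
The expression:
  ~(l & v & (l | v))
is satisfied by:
  {l: False, v: False}
  {v: True, l: False}
  {l: True, v: False}


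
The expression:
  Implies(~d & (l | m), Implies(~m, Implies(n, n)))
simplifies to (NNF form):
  True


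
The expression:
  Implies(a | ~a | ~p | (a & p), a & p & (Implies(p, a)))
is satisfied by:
  {a: True, p: True}


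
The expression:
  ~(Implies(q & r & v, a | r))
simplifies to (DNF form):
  False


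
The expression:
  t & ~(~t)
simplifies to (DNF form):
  t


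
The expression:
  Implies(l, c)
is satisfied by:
  {c: True, l: False}
  {l: False, c: False}
  {l: True, c: True}


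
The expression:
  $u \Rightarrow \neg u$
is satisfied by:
  {u: False}


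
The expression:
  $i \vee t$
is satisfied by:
  {i: True, t: True}
  {i: True, t: False}
  {t: True, i: False}


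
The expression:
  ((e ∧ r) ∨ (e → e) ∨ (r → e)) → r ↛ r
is never true.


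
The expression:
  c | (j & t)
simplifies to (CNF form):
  (c | j) & (c | t)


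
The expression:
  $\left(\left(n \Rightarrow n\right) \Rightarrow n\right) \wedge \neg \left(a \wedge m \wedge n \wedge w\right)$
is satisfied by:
  {n: True, w: False, m: False, a: False}
  {a: True, n: True, w: False, m: False}
  {m: True, n: True, w: False, a: False}
  {a: True, m: True, n: True, w: False}
  {w: True, n: True, a: False, m: False}
  {a: True, w: True, n: True, m: False}
  {m: True, w: True, n: True, a: False}


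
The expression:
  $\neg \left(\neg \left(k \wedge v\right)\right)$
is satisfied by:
  {k: True, v: True}


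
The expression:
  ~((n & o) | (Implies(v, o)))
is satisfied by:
  {v: True, o: False}


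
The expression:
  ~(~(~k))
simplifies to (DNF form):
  ~k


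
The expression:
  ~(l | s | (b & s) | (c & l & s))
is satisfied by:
  {l: False, s: False}


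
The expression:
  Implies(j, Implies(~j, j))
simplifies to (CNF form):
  True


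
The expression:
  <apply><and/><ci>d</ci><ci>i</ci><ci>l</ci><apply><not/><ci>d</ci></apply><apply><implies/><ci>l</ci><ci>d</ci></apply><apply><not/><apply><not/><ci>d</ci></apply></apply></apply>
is never true.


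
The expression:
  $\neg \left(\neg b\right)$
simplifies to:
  $b$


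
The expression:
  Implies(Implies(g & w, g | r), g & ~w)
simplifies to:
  g & ~w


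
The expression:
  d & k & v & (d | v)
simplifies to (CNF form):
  d & k & v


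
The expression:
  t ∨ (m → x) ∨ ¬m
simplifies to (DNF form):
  t ∨ x ∨ ¬m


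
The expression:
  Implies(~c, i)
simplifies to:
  c | i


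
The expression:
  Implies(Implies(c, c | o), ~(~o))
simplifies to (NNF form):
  o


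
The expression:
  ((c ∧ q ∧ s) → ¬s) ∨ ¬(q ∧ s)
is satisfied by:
  {s: False, c: False, q: False}
  {q: True, s: False, c: False}
  {c: True, s: False, q: False}
  {q: True, c: True, s: False}
  {s: True, q: False, c: False}
  {q: True, s: True, c: False}
  {c: True, s: True, q: False}


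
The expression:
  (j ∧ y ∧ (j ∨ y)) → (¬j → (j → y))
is always true.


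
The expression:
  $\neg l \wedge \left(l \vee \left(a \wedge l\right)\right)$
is never true.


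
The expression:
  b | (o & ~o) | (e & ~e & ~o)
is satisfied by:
  {b: True}


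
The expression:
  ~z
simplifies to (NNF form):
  ~z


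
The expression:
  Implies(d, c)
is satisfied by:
  {c: True, d: False}
  {d: False, c: False}
  {d: True, c: True}


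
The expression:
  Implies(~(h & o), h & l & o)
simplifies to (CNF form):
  h & o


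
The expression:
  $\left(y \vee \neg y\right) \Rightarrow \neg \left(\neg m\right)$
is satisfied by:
  {m: True}


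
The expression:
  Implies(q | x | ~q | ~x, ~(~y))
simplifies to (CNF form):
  y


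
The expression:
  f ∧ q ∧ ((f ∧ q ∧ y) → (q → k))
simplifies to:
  f ∧ q ∧ (k ∨ ¬y)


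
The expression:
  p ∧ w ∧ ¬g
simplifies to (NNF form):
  p ∧ w ∧ ¬g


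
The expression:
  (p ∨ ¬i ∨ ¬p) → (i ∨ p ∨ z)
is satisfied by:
  {i: True, z: True, p: True}
  {i: True, z: True, p: False}
  {i: True, p: True, z: False}
  {i: True, p: False, z: False}
  {z: True, p: True, i: False}
  {z: True, p: False, i: False}
  {p: True, z: False, i: False}


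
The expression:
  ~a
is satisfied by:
  {a: False}


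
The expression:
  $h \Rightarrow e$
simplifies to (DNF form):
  $e \vee \neg h$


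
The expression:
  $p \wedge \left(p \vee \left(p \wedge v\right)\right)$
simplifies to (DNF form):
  $p$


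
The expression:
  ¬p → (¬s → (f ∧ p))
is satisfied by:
  {p: True, s: True}
  {p: True, s: False}
  {s: True, p: False}


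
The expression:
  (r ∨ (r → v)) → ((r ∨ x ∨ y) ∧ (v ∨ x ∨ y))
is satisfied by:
  {r: True, y: True, x: True, v: True}
  {r: True, y: True, x: True, v: False}
  {y: True, x: True, v: True, r: False}
  {y: True, x: True, v: False, r: False}
  {r: True, y: True, v: True, x: False}
  {r: True, y: True, v: False, x: False}
  {y: True, v: True, x: False, r: False}
  {y: True, v: False, x: False, r: False}
  {r: True, x: True, v: True, y: False}
  {r: True, x: True, v: False, y: False}
  {x: True, v: True, y: False, r: False}
  {x: True, y: False, v: False, r: False}
  {r: True, v: True, y: False, x: False}


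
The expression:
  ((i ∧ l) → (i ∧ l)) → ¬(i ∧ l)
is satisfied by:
  {l: False, i: False}
  {i: True, l: False}
  {l: True, i: False}


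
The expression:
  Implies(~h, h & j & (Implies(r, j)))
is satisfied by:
  {h: True}


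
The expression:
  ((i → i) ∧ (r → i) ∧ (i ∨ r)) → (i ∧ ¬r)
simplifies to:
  ¬i ∨ ¬r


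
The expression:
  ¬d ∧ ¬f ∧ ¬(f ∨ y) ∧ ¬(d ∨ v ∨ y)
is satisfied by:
  {d: False, v: False, f: False, y: False}


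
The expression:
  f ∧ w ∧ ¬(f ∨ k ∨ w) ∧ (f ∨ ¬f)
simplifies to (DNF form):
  False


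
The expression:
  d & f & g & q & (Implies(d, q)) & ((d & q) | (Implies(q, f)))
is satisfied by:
  {f: True, g: True, d: True, q: True}


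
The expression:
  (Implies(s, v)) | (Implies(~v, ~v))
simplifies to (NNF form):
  True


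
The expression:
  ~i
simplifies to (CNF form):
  ~i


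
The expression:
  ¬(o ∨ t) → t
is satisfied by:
  {t: True, o: True}
  {t: True, o: False}
  {o: True, t: False}


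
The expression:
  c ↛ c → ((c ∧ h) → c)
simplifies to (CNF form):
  True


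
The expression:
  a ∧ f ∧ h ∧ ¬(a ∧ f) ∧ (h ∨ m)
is never true.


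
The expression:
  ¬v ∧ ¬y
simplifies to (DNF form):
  ¬v ∧ ¬y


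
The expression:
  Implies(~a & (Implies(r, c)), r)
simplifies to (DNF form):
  a | r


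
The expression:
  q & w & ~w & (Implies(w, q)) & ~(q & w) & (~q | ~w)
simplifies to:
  False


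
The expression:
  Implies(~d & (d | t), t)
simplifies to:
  True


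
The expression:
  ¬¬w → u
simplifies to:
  u ∨ ¬w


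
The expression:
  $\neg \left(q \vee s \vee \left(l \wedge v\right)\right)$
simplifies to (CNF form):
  $\neg q \wedge \neg s \wedge \left(\neg l \vee \neg v\right)$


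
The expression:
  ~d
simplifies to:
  ~d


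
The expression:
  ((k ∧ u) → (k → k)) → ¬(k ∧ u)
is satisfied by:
  {u: False, k: False}
  {k: True, u: False}
  {u: True, k: False}
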